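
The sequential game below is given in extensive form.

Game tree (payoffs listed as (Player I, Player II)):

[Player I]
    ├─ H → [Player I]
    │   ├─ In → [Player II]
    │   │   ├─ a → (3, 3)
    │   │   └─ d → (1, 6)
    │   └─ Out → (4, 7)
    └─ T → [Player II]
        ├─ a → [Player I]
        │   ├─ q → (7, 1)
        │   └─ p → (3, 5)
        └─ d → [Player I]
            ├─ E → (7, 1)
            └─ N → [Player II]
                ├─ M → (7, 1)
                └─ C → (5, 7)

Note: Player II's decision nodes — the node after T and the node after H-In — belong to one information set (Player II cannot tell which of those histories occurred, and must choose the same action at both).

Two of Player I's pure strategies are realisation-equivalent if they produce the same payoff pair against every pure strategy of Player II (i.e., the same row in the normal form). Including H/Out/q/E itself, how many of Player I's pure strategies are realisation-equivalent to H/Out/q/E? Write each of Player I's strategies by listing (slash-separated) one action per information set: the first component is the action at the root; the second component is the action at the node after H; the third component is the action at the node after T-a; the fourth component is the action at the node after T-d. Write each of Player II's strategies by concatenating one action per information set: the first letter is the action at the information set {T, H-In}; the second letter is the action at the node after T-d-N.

Row for H/Out/q/E (columns aM, aC, dM, dC): (4,7) (4,7) (4,7) (4,7).
Under H/Out/q/E, Player I's choice at the node after T-a and at the node after T-d can never be reached regardless of what Player II does, so varying those choices leaves every outcome unchanged.
Holding the reachable choices fixed and varying the unreachable ones freely already gives 2 × 2 = 4 equivalent strategies.
No other strategy reproduces this row, so those 4 are the full class: H/Out/q/E, H/Out/q/N, H/Out/p/E, H/Out/p/N.

4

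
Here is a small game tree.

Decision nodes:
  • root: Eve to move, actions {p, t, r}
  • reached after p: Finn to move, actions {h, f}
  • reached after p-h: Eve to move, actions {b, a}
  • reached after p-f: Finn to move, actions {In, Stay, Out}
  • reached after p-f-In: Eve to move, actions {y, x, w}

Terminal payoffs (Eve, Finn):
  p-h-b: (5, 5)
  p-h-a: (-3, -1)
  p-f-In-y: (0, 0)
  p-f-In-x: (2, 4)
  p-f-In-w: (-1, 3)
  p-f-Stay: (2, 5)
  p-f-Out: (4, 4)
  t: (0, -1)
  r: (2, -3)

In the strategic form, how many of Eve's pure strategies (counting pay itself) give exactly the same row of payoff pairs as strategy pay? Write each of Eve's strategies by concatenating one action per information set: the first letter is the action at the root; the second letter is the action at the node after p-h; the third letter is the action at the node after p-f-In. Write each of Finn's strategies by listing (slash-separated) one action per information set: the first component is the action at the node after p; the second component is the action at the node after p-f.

Row for pay (columns h/In, h/Stay, h/Out, f/In, f/Stay, f/Out): (-3,-1) (-3,-1) (-3,-1) (0,0) (2,5) (4,4).
Every one of Eve's information sets is on the play path for some reply by Finn when Eve follows pay.
Changing the action at any of them therefore changes at least one column, so only pay itself gives this row.

1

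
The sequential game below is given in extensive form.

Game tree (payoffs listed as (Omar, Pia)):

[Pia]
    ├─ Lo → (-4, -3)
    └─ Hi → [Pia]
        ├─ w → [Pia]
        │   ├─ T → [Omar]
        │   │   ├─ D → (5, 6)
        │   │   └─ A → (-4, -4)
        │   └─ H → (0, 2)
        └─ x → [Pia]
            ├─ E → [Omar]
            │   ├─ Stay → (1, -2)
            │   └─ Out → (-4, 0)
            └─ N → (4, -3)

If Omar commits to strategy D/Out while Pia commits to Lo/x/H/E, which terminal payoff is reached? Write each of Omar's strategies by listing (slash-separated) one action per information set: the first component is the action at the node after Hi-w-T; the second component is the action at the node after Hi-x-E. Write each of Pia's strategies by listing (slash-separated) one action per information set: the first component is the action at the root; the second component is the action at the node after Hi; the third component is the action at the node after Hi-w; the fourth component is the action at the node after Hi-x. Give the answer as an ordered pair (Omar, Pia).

(-4, -3)

Trace the play path from the root:
  Pia plays Lo
→ terminal payoff (-4, -3).
(Omar's choice at the node after Hi-w-T is never reached on this path, so it doesn't affect the outcome.)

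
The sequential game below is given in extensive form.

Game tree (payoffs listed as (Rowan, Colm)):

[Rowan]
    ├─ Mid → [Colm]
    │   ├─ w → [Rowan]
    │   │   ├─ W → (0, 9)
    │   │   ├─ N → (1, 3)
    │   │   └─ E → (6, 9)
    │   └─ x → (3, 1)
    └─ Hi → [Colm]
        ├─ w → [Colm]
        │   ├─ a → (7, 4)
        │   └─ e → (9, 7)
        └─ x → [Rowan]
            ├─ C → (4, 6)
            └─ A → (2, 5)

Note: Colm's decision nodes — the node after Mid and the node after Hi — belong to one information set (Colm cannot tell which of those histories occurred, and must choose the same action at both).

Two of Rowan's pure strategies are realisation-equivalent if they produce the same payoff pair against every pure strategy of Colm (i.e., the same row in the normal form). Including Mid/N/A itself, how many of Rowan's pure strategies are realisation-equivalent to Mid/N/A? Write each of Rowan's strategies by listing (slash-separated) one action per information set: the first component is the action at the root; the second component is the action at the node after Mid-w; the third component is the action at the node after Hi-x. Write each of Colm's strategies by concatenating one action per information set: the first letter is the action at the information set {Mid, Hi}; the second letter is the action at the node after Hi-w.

2

Row for Mid/N/A (columns wa, we, xa, xe): (1,3) (1,3) (3,1) (3,1).
Under Mid/N/A, Rowan's choice at the node after Hi-x can never be reached regardless of what Colm does, so varying those choices leaves every outcome unchanged.
Holding the reachable choices fixed and varying the unreachable one freely already gives 2 equivalent strategies.
No other strategy reproduces this row, so those 2 are the full class: Mid/N/C, Mid/N/A.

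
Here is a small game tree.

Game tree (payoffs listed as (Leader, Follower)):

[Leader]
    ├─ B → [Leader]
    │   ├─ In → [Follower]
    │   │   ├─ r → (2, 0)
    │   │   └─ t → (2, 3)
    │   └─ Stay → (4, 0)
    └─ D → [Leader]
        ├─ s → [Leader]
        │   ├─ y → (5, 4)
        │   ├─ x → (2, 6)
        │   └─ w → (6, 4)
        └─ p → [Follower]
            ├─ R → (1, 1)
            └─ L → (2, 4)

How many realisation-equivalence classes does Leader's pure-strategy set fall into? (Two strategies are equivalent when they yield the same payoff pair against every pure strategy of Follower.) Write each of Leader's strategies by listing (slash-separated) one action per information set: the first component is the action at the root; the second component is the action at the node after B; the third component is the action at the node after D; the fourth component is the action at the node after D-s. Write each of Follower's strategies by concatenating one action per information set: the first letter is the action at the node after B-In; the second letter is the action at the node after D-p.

6

Leader has 24 pure strategies: B/In/s/y, B/In/s/x, B/In/s/w, B/In/p/y, B/In/p/x, B/In/p/w, B/Stay/s/y, B/Stay/s/x, B/Stay/s/w, B/Stay/p/y, B/Stay/p/x, B/Stay/p/w, D/In/s/y, D/In/s/x, D/In/s/w, D/In/p/y, D/In/p/x, D/In/p/w, D/Stay/s/y, D/Stay/s/x, D/Stay/s/w, D/Stay/p/y, D/Stay/p/x, D/Stay/p/w. Columns: rR, rL, tR, tL.
{B/In/s/y, B/In/s/x, B/In/s/w, B/In/p/y, B/In/p/x, B/In/p/w} → row (2,0) (2,0) (2,3) (2,3)
{B/Stay/s/y, B/Stay/s/x, B/Stay/s/w, B/Stay/p/y, B/Stay/p/x, B/Stay/p/w} → row (4,0) (4,0) (4,0) (4,0)
{D/In/s/y, D/Stay/s/y} → row (5,4) (5,4) (5,4) (5,4)
{D/In/s/x, D/Stay/s/x} → row (2,6) (2,6) (2,6) (2,6)
{D/In/s/w, D/Stay/s/w} → row (6,4) (6,4) (6,4) (6,4)
{D/In/p/y, D/In/p/x, D/In/p/w, D/Stay/p/y, D/Stay/p/x, D/Stay/p/w} → row (1,1) (2,4) (1,1) (2,4)
That's 6 distinct rows out of 24 strategies.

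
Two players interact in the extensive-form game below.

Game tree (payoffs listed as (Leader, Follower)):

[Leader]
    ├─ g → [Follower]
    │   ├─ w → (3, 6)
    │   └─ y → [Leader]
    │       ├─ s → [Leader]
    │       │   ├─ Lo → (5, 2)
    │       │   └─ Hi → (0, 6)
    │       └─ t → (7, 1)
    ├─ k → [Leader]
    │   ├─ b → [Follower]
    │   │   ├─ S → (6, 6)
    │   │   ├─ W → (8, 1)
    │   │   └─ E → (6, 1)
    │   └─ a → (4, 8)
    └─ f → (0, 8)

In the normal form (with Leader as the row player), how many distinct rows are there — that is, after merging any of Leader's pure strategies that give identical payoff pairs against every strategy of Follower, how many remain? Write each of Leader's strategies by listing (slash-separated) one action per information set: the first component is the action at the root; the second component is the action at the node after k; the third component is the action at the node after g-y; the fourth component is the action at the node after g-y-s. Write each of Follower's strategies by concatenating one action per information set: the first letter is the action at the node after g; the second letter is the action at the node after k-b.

6

Leader has 24 pure strategies: g/b/s/Lo, g/b/s/Hi, g/b/t/Lo, g/b/t/Hi, g/a/s/Lo, g/a/s/Hi, g/a/t/Lo, g/a/t/Hi, k/b/s/Lo, k/b/s/Hi, k/b/t/Lo, k/b/t/Hi, k/a/s/Lo, k/a/s/Hi, k/a/t/Lo, k/a/t/Hi, f/b/s/Lo, f/b/s/Hi, f/b/t/Lo, f/b/t/Hi, f/a/s/Lo, f/a/s/Hi, f/a/t/Lo, f/a/t/Hi. Columns: wS, wW, wE, yS, yW, yE.
{g/b/s/Lo, g/a/s/Lo} → row (3,6) (3,6) (3,6) (5,2) (5,2) (5,2)
{g/b/s/Hi, g/a/s/Hi} → row (3,6) (3,6) (3,6) (0,6) (0,6) (0,6)
{g/b/t/Lo, g/b/t/Hi, g/a/t/Lo, g/a/t/Hi} → row (3,6) (3,6) (3,6) (7,1) (7,1) (7,1)
{k/b/s/Lo, k/b/s/Hi, k/b/t/Lo, k/b/t/Hi} → row (6,6) (8,1) (6,1) (6,6) (8,1) (6,1)
{k/a/s/Lo, k/a/s/Hi, k/a/t/Lo, k/a/t/Hi} → row (4,8) (4,8) (4,8) (4,8) (4,8) (4,8)
{f/b/s/Lo, f/b/s/Hi, f/b/t/Lo, f/b/t/Hi, f/a/s/Lo, f/a/s/Hi, f/a/t/Lo, f/a/t/Hi} → row (0,8) (0,8) (0,8) (0,8) (0,8) (0,8)
That's 6 distinct rows out of 24 strategies.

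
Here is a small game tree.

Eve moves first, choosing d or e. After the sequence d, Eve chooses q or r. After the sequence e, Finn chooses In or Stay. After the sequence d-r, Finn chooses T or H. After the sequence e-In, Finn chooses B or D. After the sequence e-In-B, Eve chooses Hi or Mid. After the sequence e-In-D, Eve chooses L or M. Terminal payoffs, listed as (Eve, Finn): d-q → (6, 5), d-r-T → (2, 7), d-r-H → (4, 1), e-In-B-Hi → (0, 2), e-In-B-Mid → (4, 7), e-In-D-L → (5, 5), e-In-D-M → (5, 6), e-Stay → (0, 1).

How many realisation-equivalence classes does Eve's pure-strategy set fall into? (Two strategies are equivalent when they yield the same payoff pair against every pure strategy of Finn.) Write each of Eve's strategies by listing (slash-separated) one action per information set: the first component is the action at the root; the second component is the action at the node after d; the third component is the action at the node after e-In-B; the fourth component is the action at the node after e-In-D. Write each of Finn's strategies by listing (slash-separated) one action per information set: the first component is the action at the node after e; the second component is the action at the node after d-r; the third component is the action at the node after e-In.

6

Eve has 16 pure strategies: d/q/Hi/L, d/q/Hi/M, d/q/Mid/L, d/q/Mid/M, d/r/Hi/L, d/r/Hi/M, d/r/Mid/L, d/r/Mid/M, e/q/Hi/L, e/q/Hi/M, e/q/Mid/L, e/q/Mid/M, e/r/Hi/L, e/r/Hi/M, e/r/Mid/L, e/r/Mid/M. Columns: In/T/B, In/T/D, In/H/B, In/H/D, Stay/T/B, Stay/T/D, Stay/H/B, Stay/H/D.
{d/q/Hi/L, d/q/Hi/M, d/q/Mid/L, d/q/Mid/M} → row (6,5) (6,5) (6,5) (6,5) (6,5) (6,5) (6,5) (6,5)
{d/r/Hi/L, d/r/Hi/M, d/r/Mid/L, d/r/Mid/M} → row (2,7) (2,7) (4,1) (4,1) (2,7) (2,7) (4,1) (4,1)
{e/q/Hi/L, e/r/Hi/L} → row (0,2) (5,5) (0,2) (5,5) (0,1) (0,1) (0,1) (0,1)
{e/q/Hi/M, e/r/Hi/M} → row (0,2) (5,6) (0,2) (5,6) (0,1) (0,1) (0,1) (0,1)
{e/q/Mid/L, e/r/Mid/L} → row (4,7) (5,5) (4,7) (5,5) (0,1) (0,1) (0,1) (0,1)
{e/q/Mid/M, e/r/Mid/M} → row (4,7) (5,6) (4,7) (5,6) (0,1) (0,1) (0,1) (0,1)
That's 6 distinct rows out of 16 strategies.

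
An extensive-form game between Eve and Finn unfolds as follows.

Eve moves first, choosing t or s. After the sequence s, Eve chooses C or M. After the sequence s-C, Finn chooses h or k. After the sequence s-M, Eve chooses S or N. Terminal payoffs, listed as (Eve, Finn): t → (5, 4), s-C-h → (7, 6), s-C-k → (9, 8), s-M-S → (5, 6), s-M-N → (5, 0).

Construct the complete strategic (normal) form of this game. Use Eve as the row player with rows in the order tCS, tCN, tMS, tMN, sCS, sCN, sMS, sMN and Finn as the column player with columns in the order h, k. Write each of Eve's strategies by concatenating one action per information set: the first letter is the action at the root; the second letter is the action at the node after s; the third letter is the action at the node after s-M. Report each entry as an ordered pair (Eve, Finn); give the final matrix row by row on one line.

            h        k
 tCS    (5,4)    (5,4)
 tCN    (5,4)    (5,4)
 tMS    (5,4)    (5,4)
 tMN    (5,4)    (5,4)
 sCS    (7,6)    (9,8)
 sCN    (7,6)    (9,8)
 sMS    (5,6)    (5,6)
 sMN    (5,0)    (5,0)

tCS: (5,4) (5,4) | tCN: (5,4) (5,4) | tMS: (5,4) (5,4) | tMN: (5,4) (5,4) | sCS: (7,6) (9,8) | sCN: (7,6) (9,8) | sMS: (5,6) (5,6) | sMN: (5,0) (5,0)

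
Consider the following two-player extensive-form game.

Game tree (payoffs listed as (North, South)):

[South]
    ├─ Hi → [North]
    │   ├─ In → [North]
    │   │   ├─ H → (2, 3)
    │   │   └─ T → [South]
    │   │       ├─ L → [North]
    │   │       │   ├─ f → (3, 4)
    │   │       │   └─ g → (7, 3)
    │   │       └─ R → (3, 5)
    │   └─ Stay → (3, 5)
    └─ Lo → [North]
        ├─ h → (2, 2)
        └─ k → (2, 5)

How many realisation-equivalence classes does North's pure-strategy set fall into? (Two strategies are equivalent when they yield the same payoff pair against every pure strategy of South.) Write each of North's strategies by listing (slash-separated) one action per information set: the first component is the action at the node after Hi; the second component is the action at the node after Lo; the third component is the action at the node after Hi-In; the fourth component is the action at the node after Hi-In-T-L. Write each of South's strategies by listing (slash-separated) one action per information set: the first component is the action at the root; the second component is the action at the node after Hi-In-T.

8

North has 16 pure strategies: In/h/H/f, In/h/H/g, In/h/T/f, In/h/T/g, In/k/H/f, In/k/H/g, In/k/T/f, In/k/T/g, Stay/h/H/f, Stay/h/H/g, Stay/h/T/f, Stay/h/T/g, Stay/k/H/f, Stay/k/H/g, Stay/k/T/f, Stay/k/T/g. Columns: Hi/L, Hi/R, Lo/L, Lo/R.
{In/h/H/f, In/h/H/g} → row (2,3) (2,3) (2,2) (2,2)
{In/h/T/f} → row (3,4) (3,5) (2,2) (2,2)
{In/h/T/g} → row (7,3) (3,5) (2,2) (2,2)
{In/k/H/f, In/k/H/g} → row (2,3) (2,3) (2,5) (2,5)
{In/k/T/f} → row (3,4) (3,5) (2,5) (2,5)
{In/k/T/g} → row (7,3) (3,5) (2,5) (2,5)
{Stay/h/H/f, Stay/h/H/g, Stay/h/T/f, Stay/h/T/g} → row (3,5) (3,5) (2,2) (2,2)
{Stay/k/H/f, Stay/k/H/g, Stay/k/T/f, Stay/k/T/g} → row (3,5) (3,5) (2,5) (2,5)
That's 8 distinct rows out of 16 strategies.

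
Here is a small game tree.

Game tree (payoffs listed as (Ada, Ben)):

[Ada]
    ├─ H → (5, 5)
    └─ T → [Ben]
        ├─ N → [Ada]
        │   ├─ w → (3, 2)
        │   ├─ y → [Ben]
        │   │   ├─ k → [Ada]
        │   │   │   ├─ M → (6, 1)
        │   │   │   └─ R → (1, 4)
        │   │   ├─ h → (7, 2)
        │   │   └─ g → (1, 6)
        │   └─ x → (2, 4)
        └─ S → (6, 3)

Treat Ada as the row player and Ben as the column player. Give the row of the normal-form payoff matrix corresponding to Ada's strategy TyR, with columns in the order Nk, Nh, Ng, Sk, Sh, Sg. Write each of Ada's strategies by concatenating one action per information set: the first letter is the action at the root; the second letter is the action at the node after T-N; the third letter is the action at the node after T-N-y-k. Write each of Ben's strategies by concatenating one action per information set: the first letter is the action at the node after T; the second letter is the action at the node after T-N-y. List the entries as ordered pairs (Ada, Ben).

vs Nk: Ada plays T → Ben plays N at [T] → Ada plays y at [T-N] → Ben plays k at [T-N-y] → Ada plays R at [T-N-y-k] → (1, 4)
vs Nh: Ada plays T → Ben plays N at [T] → Ada plays y at [T-N] → Ben plays h at [T-N-y] → (7, 2)
vs Ng: Ada plays T → Ben plays N at [T] → Ada plays y at [T-N] → Ben plays g at [T-N-y] → (1, 6)
vs Sk: Ada plays T → Ben plays S at [T] → (6, 3)
vs Sh: Ada plays T → Ben plays S at [T] → (6, 3)
vs Sg: Ada plays T → Ben plays S at [T] → (6, 3)

(1,4) (7,2) (1,6) (6,3) (6,3) (6,3)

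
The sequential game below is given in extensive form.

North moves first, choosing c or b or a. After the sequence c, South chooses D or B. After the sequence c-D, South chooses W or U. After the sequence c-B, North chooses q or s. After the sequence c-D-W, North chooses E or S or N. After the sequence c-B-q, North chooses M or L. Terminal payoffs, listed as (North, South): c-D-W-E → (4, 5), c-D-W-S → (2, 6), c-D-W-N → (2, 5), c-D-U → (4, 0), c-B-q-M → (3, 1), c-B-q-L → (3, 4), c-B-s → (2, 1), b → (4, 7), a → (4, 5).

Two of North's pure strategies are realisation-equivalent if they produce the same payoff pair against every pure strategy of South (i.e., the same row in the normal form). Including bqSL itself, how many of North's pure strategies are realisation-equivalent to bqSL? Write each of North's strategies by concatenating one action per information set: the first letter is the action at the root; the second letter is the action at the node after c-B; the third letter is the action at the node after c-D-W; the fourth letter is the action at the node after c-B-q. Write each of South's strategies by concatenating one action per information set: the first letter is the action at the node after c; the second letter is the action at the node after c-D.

Row for bqSL (columns DW, DU, BW, BU): (4,7) (4,7) (4,7) (4,7).
Under bqSL, North's choice at the node after c-B and at the node after c-D-W and at the node after c-B-q can never be reached regardless of what South does, so varying those choices leaves every outcome unchanged.
Holding the reachable choices fixed and varying the unreachable ones freely already gives 2 × 3 × 2 = 12 equivalent strategies.
No other strategy reproduces this row, so those 12 are the full class: bqEM, bqEL, bqSM, bqSL, bqNM, bqNL, bsEM, bsEL, bsSM, bsSL, bsNM, bsNL.

12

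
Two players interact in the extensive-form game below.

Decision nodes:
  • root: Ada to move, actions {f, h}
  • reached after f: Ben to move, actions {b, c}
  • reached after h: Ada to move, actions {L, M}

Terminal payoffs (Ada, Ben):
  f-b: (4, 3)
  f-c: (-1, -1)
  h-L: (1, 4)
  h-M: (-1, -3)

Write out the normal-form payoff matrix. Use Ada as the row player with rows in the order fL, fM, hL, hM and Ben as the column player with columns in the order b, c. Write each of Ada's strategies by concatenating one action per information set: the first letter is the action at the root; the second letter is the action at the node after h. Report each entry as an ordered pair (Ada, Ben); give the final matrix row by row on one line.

Row fL: b→(4,3), c→(-1,-1)
Row fM: b→(4,3), c→(-1,-1)
Row hL: b→(1,4), c→(1,4)
Row hM: b→(-1,-3), c→(-1,-3)

fL: (4,3) (-1,-1) | fM: (4,3) (-1,-1) | hL: (1,4) (1,4) | hM: (-1,-3) (-1,-3)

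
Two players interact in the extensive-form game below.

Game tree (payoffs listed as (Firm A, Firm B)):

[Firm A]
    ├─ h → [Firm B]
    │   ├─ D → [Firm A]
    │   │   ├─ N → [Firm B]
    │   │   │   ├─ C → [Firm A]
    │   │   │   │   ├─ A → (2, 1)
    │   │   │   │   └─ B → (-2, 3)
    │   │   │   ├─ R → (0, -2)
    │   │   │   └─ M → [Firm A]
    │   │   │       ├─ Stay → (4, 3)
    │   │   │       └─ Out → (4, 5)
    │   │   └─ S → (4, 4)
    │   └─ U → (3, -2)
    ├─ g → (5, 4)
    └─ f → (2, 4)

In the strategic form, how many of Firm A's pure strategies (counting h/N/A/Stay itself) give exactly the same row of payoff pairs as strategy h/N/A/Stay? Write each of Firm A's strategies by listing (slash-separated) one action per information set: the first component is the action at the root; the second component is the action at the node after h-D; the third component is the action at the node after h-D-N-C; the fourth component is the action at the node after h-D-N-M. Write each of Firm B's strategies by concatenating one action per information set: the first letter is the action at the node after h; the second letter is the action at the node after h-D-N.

Row for h/N/A/Stay (columns DC, DR, DM, UC, UR, UM): (2,1) (0,-2) (4,3) (3,-2) (3,-2) (3,-2).
Every one of Firm A's information sets is on the play path for some reply by Firm B when Firm A follows h/N/A/Stay.
Changing the action at any of them therefore changes at least one column, so only h/N/A/Stay itself gives this row.

1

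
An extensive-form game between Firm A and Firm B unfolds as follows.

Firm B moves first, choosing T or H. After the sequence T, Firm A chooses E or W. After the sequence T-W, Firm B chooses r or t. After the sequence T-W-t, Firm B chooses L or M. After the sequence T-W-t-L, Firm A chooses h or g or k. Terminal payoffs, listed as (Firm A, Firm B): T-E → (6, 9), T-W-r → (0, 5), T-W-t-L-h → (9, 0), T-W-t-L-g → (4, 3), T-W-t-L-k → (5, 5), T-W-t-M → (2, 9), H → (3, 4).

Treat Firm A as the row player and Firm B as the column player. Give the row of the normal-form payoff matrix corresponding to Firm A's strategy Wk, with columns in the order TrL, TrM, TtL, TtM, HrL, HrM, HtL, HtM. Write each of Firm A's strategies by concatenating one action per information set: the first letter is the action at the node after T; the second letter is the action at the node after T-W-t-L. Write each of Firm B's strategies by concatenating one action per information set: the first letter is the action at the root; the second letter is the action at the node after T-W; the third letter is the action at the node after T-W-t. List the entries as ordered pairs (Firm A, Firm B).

(0,5) (0,5) (5,5) (2,9) (3,4) (3,4) (3,4) (3,4)

vs TrL: Firm B plays T → Firm A plays W at [T] → Firm B plays r at [T-W] → (0, 5)
vs TrM: Firm B plays T → Firm A plays W at [T] → Firm B plays r at [T-W] → (0, 5)
vs TtL: Firm B plays T → Firm A plays W at [T] → Firm B plays t at [T-W] → Firm B plays L at [T-W-t] → Firm A plays k at [T-W-t-L] → (5, 5)
vs TtM: Firm B plays T → Firm A plays W at [T] → Firm B plays t at [T-W] → Firm B plays M at [T-W-t] → (2, 9)
vs HrL: Firm B plays H → (3, 4)
vs HrM: Firm B plays H → (3, 4)
vs HtL: Firm B plays H → (3, 4)
vs HtM: Firm B plays H → (3, 4)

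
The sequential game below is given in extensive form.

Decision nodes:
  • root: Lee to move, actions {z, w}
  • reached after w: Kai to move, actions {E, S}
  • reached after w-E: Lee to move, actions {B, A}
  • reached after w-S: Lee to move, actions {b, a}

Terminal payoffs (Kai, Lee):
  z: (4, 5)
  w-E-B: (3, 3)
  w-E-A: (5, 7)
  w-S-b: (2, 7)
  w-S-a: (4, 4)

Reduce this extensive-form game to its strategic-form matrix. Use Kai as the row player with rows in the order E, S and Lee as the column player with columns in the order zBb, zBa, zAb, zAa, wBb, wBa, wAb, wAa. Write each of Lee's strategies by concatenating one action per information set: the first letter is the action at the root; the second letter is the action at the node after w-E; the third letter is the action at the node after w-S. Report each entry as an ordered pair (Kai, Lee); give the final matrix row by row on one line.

E: (4,5) (4,5) (4,5) (4,5) (3,3) (3,3) (5,7) (5,7) | S: (4,5) (4,5) (4,5) (4,5) (2,7) (4,4) (2,7) (4,4)

          zBb      zBa      zAb      zAa      wBb      wBa      wAb      wAa
   E    (4,5)    (4,5)    (4,5)    (4,5)    (3,3)    (3,3)    (5,7)    (5,7)
   S    (4,5)    (4,5)    (4,5)    (4,5)    (2,7)    (4,4)    (2,7)    (4,4)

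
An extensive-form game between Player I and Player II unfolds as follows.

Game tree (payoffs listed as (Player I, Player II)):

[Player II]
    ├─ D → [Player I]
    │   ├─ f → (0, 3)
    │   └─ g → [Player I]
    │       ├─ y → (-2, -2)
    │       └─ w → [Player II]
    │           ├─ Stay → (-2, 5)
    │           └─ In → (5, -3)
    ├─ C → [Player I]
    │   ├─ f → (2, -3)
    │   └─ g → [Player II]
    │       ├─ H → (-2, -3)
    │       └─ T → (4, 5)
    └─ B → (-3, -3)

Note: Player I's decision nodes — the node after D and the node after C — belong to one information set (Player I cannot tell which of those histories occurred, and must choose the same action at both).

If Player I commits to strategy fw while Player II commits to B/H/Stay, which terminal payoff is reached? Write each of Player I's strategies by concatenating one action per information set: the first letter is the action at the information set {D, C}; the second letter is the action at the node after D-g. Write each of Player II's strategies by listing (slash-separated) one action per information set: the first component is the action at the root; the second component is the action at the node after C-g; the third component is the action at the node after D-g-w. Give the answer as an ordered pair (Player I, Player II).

(-3, -3)

Trace the play path from the root:
  Player II plays B
→ terminal payoff (-3, -3).
(Player I's choice at the information set {D, C} is never reached on this path, so it doesn't affect the outcome.)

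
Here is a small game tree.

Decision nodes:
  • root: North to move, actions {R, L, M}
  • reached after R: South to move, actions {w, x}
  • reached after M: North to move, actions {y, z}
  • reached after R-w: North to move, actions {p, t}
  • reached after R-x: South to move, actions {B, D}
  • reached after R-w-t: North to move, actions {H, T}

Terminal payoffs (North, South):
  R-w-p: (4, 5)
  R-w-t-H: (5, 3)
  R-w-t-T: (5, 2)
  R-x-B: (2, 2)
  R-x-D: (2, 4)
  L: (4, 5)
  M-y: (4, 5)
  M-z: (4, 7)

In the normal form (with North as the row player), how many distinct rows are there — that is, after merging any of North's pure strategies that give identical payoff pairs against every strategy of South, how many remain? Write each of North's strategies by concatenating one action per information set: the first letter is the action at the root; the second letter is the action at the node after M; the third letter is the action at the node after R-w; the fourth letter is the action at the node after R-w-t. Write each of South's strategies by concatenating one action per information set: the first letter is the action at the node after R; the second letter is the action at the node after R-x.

5

North has 24 pure strategies: RypH, RypT, RytH, RytT, RzpH, RzpT, RztH, RztT, LypH, LypT, LytH, LytT, LzpH, LzpT, LztH, LztT, MypH, MypT, MytH, MytT, MzpH, MzpT, MztH, MztT. Columns: wB, wD, xB, xD.
{RypH, RypT, RzpH, RzpT} → row (4,5) (4,5) (2,2) (2,4)
{RytH, RztH} → row (5,3) (5,3) (2,2) (2,4)
{RytT, RztT} → row (5,2) (5,2) (2,2) (2,4)
{LypH, LypT, LytH, LytT, LzpH, LzpT, LztH, LztT, MypH, MypT, MytH, MytT} → row (4,5) (4,5) (4,5) (4,5)
{MzpH, MzpT, MztH, MztT} → row (4,7) (4,7) (4,7) (4,7)
That's 5 distinct rows out of 24 strategies.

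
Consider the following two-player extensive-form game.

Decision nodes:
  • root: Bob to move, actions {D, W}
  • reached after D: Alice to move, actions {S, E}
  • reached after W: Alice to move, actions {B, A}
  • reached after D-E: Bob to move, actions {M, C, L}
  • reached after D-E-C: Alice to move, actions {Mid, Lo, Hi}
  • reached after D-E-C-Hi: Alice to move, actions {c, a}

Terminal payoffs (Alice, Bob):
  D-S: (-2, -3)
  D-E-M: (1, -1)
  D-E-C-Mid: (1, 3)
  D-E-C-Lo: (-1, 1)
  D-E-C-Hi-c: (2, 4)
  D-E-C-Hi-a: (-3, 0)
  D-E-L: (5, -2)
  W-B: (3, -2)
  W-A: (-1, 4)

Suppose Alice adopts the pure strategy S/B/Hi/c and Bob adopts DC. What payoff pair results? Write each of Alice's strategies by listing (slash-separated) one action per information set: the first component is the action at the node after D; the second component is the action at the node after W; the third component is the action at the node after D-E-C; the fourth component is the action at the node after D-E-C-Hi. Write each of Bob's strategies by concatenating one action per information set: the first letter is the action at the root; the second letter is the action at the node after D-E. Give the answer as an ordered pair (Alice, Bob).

Trace the play path from the root:
  Bob plays D
  Alice plays S at [D]
→ terminal payoff (-2, -3).
(Alice's choice at the node after W is never reached on this path, so it doesn't affect the outcome.)

(-2, -3)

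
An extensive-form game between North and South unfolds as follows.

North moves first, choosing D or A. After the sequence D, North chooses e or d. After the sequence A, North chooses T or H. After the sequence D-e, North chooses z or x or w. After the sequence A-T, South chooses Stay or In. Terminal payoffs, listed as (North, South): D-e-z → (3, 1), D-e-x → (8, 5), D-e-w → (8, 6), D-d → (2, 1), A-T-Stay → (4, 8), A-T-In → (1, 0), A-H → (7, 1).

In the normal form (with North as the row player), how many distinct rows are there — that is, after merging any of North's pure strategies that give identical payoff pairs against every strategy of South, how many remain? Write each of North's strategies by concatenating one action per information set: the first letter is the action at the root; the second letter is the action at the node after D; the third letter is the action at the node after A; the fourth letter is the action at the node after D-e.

North has 24 pure strategies: DeTz, DeTx, DeTw, DeHz, DeHx, DeHw, DdTz, DdTx, DdTw, DdHz, DdHx, DdHw, AeTz, AeTx, AeTw, AeHz, AeHx, AeHw, AdTz, AdTx, AdTw, AdHz, AdHx, AdHw. Columns: Stay, In.
{DeTz, DeHz} → row (3,1) (3,1)
{DeTx, DeHx} → row (8,5) (8,5)
{DeTw, DeHw} → row (8,6) (8,6)
{DdTz, DdTx, DdTw, DdHz, DdHx, DdHw} → row (2,1) (2,1)
{AeTz, AeTx, AeTw, AdTz, AdTx, AdTw} → row (4,8) (1,0)
{AeHz, AeHx, AeHw, AdHz, AdHx, AdHw} → row (7,1) (7,1)
That's 6 distinct rows out of 24 strategies.

6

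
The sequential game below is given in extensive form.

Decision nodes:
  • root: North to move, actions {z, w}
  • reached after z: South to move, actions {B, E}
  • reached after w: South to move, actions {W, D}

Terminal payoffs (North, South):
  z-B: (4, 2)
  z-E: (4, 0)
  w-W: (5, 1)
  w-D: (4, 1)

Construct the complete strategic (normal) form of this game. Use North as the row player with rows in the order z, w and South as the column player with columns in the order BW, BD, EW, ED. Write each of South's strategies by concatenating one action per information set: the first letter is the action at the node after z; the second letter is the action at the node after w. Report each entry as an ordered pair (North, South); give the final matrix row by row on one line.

z: (4,2) (4,2) (4,0) (4,0) | w: (5,1) (4,1) (5,1) (4,1)

Row z: BW→(4,2), BD→(4,2), EW→(4,0), ED→(4,0)
Row w: BW→(5,1), BD→(4,1), EW→(5,1), ED→(4,1)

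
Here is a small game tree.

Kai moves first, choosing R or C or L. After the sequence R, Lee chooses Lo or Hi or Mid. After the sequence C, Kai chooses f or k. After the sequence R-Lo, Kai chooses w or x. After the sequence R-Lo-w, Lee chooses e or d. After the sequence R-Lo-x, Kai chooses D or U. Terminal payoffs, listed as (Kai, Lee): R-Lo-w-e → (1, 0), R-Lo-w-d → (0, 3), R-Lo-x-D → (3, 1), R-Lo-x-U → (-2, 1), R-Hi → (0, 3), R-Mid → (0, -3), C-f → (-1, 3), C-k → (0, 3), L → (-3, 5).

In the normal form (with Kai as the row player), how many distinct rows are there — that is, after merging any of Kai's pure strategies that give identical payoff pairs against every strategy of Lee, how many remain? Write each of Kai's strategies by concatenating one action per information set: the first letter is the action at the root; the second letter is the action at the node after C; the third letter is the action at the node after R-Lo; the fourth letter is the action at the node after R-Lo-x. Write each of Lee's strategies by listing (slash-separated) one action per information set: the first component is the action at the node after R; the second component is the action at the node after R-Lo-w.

Kai has 24 pure strategies: RfwD, RfwU, RfxD, RfxU, RkwD, RkwU, RkxD, RkxU, CfwD, CfwU, CfxD, CfxU, CkwD, CkwU, CkxD, CkxU, LfwD, LfwU, LfxD, LfxU, LkwD, LkwU, LkxD, LkxU. Columns: Lo/e, Lo/d, Hi/e, Hi/d, Mid/e, Mid/d.
{RfwD, RfwU, RkwD, RkwU} → row (1,0) (0,3) (0,3) (0,3) (0,-3) (0,-3)
{RfxD, RkxD} → row (3,1) (3,1) (0,3) (0,3) (0,-3) (0,-3)
{RfxU, RkxU} → row (-2,1) (-2,1) (0,3) (0,3) (0,-3) (0,-3)
{CfwD, CfwU, CfxD, CfxU} → row (-1,3) (-1,3) (-1,3) (-1,3) (-1,3) (-1,3)
{CkwD, CkwU, CkxD, CkxU} → row (0,3) (0,3) (0,3) (0,3) (0,3) (0,3)
{LfwD, LfwU, LfxD, LfxU, LkwD, LkwU, LkxD, LkxU} → row (-3,5) (-3,5) (-3,5) (-3,5) (-3,5) (-3,5)
That's 6 distinct rows out of 24 strategies.

6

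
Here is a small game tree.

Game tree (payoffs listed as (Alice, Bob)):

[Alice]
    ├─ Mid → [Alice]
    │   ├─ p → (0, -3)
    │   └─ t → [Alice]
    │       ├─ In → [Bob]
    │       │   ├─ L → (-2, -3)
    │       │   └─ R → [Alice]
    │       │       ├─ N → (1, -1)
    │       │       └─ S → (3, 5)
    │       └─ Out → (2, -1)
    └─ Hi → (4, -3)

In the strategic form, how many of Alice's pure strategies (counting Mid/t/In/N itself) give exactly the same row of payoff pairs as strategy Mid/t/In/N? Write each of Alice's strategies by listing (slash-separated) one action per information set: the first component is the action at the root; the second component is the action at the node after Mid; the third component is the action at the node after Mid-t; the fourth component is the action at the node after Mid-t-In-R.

Row for Mid/t/In/N (columns L, R): (-2,-3) (1,-1).
Every one of Alice's information sets is on the play path for some reply by Bob when Alice follows Mid/t/In/N.
Changing the action at any of them therefore changes at least one column, so only Mid/t/In/N itself gives this row.

1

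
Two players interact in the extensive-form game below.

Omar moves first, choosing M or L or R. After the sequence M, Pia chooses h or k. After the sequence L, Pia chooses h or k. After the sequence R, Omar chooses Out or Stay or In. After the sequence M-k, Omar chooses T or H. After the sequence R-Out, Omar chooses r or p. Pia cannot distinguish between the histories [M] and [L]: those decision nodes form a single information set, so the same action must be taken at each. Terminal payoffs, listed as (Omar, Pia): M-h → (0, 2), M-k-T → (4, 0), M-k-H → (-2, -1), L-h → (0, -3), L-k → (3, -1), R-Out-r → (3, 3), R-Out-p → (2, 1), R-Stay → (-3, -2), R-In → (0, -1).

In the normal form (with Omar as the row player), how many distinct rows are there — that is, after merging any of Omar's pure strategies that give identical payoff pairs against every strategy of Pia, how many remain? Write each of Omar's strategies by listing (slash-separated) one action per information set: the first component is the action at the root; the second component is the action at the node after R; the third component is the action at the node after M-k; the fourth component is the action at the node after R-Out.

7

Omar has 36 pure strategies: M/Out/T/r, M/Out/T/p, M/Out/H/r, M/Out/H/p, M/Stay/T/r, M/Stay/T/p, M/Stay/H/r, M/Stay/H/p, M/In/T/r, M/In/T/p, M/In/H/r, M/In/H/p, L/Out/T/r, L/Out/T/p, L/Out/H/r, L/Out/H/p, L/Stay/T/r, L/Stay/T/p, L/Stay/H/r, L/Stay/H/p, L/In/T/r, L/In/T/p, L/In/H/r, L/In/H/p, R/Out/T/r, R/Out/T/p, R/Out/H/r, R/Out/H/p, R/Stay/T/r, R/Stay/T/p, R/Stay/H/r, R/Stay/H/p, R/In/T/r, R/In/T/p, R/In/H/r, R/In/H/p. Columns: h, k.
{M/Out/T/r, M/Out/T/p, M/Stay/T/r, M/Stay/T/p, M/In/T/r, M/In/T/p} → row (0,2) (4,0)
{M/Out/H/r, M/Out/H/p, M/Stay/H/r, M/Stay/H/p, M/In/H/r, M/In/H/p} → row (0,2) (-2,-1)
{L/Out/T/r, L/Out/T/p, L/Out/H/r, L/Out/H/p, L/Stay/T/r, L/Stay/T/p, L/Stay/H/r, L/Stay/H/p, L/In/T/r, L/In/T/p, L/In/H/r, L/In/H/p} → row (0,-3) (3,-1)
{R/Out/T/r, R/Out/H/r} → row (3,3) (3,3)
{R/Out/T/p, R/Out/H/p} → row (2,1) (2,1)
{R/Stay/T/r, R/Stay/T/p, R/Stay/H/r, R/Stay/H/p} → row (-3,-2) (-3,-2)
{R/In/T/r, R/In/T/p, R/In/H/r, R/In/H/p} → row (0,-1) (0,-1)
That's 7 distinct rows out of 36 strategies.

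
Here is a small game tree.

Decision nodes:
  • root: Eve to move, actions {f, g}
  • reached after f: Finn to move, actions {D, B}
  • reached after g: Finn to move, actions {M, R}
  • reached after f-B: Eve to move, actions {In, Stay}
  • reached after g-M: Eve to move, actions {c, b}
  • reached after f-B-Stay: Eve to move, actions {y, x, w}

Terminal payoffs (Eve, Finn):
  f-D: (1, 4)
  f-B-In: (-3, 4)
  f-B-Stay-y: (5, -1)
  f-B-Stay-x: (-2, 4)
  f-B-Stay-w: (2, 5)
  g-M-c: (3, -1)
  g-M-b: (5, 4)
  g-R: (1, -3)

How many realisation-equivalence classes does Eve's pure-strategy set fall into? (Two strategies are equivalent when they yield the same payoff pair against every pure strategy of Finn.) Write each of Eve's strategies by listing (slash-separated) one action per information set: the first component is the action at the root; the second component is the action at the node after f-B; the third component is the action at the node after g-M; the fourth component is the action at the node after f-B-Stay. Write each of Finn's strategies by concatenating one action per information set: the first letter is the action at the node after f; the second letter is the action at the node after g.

6

Eve has 24 pure strategies: f/In/c/y, f/In/c/x, f/In/c/w, f/In/b/y, f/In/b/x, f/In/b/w, f/Stay/c/y, f/Stay/c/x, f/Stay/c/w, f/Stay/b/y, f/Stay/b/x, f/Stay/b/w, g/In/c/y, g/In/c/x, g/In/c/w, g/In/b/y, g/In/b/x, g/In/b/w, g/Stay/c/y, g/Stay/c/x, g/Stay/c/w, g/Stay/b/y, g/Stay/b/x, g/Stay/b/w. Columns: DM, DR, BM, BR.
{f/In/c/y, f/In/c/x, f/In/c/w, f/In/b/y, f/In/b/x, f/In/b/w} → row (1,4) (1,4) (-3,4) (-3,4)
{f/Stay/c/y, f/Stay/b/y} → row (1,4) (1,4) (5,-1) (5,-1)
{f/Stay/c/x, f/Stay/b/x} → row (1,4) (1,4) (-2,4) (-2,4)
{f/Stay/c/w, f/Stay/b/w} → row (1,4) (1,4) (2,5) (2,5)
{g/In/c/y, g/In/c/x, g/In/c/w, g/Stay/c/y, g/Stay/c/x, g/Stay/c/w} → row (3,-1) (1,-3) (3,-1) (1,-3)
{g/In/b/y, g/In/b/x, g/In/b/w, g/Stay/b/y, g/Stay/b/x, g/Stay/b/w} → row (5,4) (1,-3) (5,4) (1,-3)
That's 6 distinct rows out of 24 strategies.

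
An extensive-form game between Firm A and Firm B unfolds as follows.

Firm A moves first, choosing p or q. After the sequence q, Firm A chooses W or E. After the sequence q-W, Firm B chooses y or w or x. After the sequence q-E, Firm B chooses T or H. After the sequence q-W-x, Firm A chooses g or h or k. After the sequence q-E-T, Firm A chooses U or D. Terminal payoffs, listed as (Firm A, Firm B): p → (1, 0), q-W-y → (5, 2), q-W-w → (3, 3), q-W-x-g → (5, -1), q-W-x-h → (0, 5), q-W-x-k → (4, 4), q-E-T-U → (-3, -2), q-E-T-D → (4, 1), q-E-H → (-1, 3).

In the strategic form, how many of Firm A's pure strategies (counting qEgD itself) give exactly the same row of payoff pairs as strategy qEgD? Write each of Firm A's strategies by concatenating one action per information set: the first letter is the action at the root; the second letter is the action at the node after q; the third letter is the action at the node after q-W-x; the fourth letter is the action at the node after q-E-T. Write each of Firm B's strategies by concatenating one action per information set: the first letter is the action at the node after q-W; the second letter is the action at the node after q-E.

3

Row for qEgD (columns yT, yH, wT, wH, xT, xH): (4,1) (-1,3) (4,1) (-1,3) (4,1) (-1,3).
Under qEgD, Firm A's choice at the node after q-W-x can never be reached regardless of what Firm B does, so varying those choices leaves every outcome unchanged.
Holding the reachable choices fixed and varying the unreachable one freely already gives 3 equivalent strategies.
No other strategy reproduces this row, so those 3 are the full class: qEgD, qEhD, qEkD.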